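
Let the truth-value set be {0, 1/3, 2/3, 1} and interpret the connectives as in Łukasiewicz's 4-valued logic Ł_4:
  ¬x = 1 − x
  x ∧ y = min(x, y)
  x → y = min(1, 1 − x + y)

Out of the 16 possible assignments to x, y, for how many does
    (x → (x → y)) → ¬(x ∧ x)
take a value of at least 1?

5

x = 0, y = 0 ↦ 1  ≥
x = 0, y = 1/3 ↦ 1  ≥
x = 0, y = 2/3 ↦ 1  ≥
x = 0, y = 1 ↦ 1  ≥
x = 1/3, y = 0 ↦ 2/3  <
x = 1/3, y = 1/3 ↦ 2/3  <
x = 1/3, y = 2/3 ↦ 2/3  <
x = 1/3, y = 1 ↦ 2/3  <
x = 2/3, y = 0 ↦ 2/3  <
x = 2/3, y = 1/3 ↦ 1/3  <
x = 2/3, y = 2/3 ↦ 1/3  <
x = 2/3, y = 1 ↦ 1/3  <
x = 1, y = 0 ↦ 1  ≥
x = 1, y = 1/3 ↦ 2/3  <
x = 1, y = 2/3 ↦ 1/3  <
x = 1, y = 1 ↦ 0  <
So 5 of the 16 assignments meet the threshold.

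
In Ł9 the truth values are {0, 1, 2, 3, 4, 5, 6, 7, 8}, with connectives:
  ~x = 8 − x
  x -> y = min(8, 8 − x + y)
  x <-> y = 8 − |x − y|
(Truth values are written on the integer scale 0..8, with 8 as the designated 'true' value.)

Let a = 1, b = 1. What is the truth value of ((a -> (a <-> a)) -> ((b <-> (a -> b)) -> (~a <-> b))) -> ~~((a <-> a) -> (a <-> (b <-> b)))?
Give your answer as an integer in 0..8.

a <-> a = 1 <-> 1 = 8
a -> (a <-> a) = 1 -> 8 = 8
a -> b = 1 -> 1 = 8
b <-> (a -> b) = 1 <-> 8 = 1
~a = ~1 = 7
~a <-> b = 7 <-> 1 = 2
(b <-> (a -> b)) -> (~a <-> b) = 1 -> 2 = 8
(a -> (a <-> a)) -> ((b <-> (a -> b)) -> (~a <-> b)) = 8 -> 8 = 8
a <-> a = 1 <-> 1 = 8
b <-> b = 1 <-> 1 = 8
a <-> (b <-> b) = 1 <-> 8 = 1
(a <-> a) -> (a <-> (b <-> b)) = 8 -> 1 = 1
~((a <-> a) -> (a <-> (b <-> b))) = ~1 = 7
~~((a <-> a) -> (a <-> (b <-> b))) = ~7 = 1
((a -> (a <-> a)) -> ((b <-> (a -> b)) -> (~a <-> b))) -> ~~((a <-> a) -> (a <-> (b <-> b))) = 8 -> 1 = 1

1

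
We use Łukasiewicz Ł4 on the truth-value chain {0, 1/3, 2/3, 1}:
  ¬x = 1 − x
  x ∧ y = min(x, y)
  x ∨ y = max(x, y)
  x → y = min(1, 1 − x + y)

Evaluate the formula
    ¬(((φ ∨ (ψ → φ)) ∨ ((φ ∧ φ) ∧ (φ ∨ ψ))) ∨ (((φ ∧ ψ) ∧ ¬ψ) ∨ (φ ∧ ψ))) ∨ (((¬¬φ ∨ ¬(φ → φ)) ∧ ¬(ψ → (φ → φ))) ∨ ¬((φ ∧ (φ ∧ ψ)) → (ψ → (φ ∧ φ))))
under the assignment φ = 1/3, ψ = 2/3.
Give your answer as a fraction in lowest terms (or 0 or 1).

1/3

ψ → φ = 2/3 → 1/3 = 2/3
φ ∨ (ψ → φ) = 1/3 ∨ 2/3 = 2/3
φ ∧ φ = 1/3 ∧ 1/3 = 1/3
φ ∨ ψ = 1/3 ∨ 2/3 = 2/3
(φ ∧ φ) ∧ (φ ∨ ψ) = 1/3 ∧ 2/3 = 1/3
(φ ∨ (ψ → φ)) ∨ ((φ ∧ φ) ∧ (φ ∨ ψ)) = 2/3 ∨ 1/3 = 2/3
φ ∧ ψ = 1/3 ∧ 2/3 = 1/3
¬ψ = ¬2/3 = 1/3
(φ ∧ ψ) ∧ ¬ψ = 1/3 ∧ 1/3 = 1/3
φ ∧ ψ = 1/3 ∧ 2/3 = 1/3
((φ ∧ ψ) ∧ ¬ψ) ∨ (φ ∧ ψ) = 1/3 ∨ 1/3 = 1/3
((φ ∨ (ψ → φ)) ∨ ((φ ∧ φ) ∧ (φ ∨ ψ))) ∨ (((φ ∧ ψ) ∧ ¬ψ) ∨ (φ ∧ ψ)) = 2/3 ∨ 1/3 = 2/3
¬(((φ ∨ (ψ → φ)) ∨ ((φ ∧ φ) ∧ (φ ∨ ψ))) ∨ (((φ ∧ ψ) ∧ ¬ψ) ∨ (φ ∧ ψ))) = ¬2/3 = 1/3
¬φ = ¬1/3 = 2/3
¬¬φ = ¬2/3 = 1/3
φ → φ = 1/3 → 1/3 = 1
¬(φ → φ) = ¬1 = 0
¬¬φ ∨ ¬(φ → φ) = 1/3 ∨ 0 = 1/3
φ → φ = 1/3 → 1/3 = 1
ψ → (φ → φ) = 2/3 → 1 = 1
¬(ψ → (φ → φ)) = ¬1 = 0
(¬¬φ ∨ ¬(φ → φ)) ∧ ¬(ψ → (φ → φ)) = 1/3 ∧ 0 = 0
φ ∧ ψ = 1/3 ∧ 2/3 = 1/3
φ ∧ (φ ∧ ψ) = 1/3 ∧ 1/3 = 1/3
φ ∧ φ = 1/3 ∧ 1/3 = 1/3
ψ → (φ ∧ φ) = 2/3 → 1/3 = 2/3
(φ ∧ (φ ∧ ψ)) → (ψ → (φ ∧ φ)) = 1/3 → 2/3 = 1
¬((φ ∧ (φ ∧ ψ)) → (ψ → (φ ∧ φ))) = ¬1 = 0
((¬¬φ ∨ ¬(φ → φ)) ∧ ¬(ψ → (φ → φ))) ∨ ¬((φ ∧ (φ ∧ ψ)) → (ψ → (φ ∧ φ))) = 0 ∨ 0 = 0
¬(((φ ∨ (ψ → φ)) ∨ ((φ ∧ φ) ∧ (φ ∨ ψ))) ∨ (((φ ∧ ψ) ∧ ¬ψ) ∨ (φ ∧ ψ))) ∨ (((¬¬φ ∨ ¬(φ → φ)) ∧ ¬(ψ → (φ → φ))) ∨ ¬((φ ∧ (φ ∧ ψ)) → (ψ → (φ ∧ φ)))) = 1/3 ∨ 0 = 1/3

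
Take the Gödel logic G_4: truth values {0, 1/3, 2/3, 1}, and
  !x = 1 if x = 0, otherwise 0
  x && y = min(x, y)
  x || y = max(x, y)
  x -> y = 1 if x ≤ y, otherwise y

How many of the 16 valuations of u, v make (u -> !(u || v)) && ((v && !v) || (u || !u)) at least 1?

4

u = 0, v = 0 ↦ 1  ≥
u = 0, v = 1/3 ↦ 1  ≥
u = 0, v = 2/3 ↦ 1  ≥
u = 0, v = 1 ↦ 1  ≥
u = 1/3, v = 0 ↦ 0  <
u = 1/3, v = 1/3 ↦ 0  <
u = 1/3, v = 2/3 ↦ 0  <
u = 1/3, v = 1 ↦ 0  <
u = 2/3, v = 0 ↦ 0  <
u = 2/3, v = 1/3 ↦ 0  <
u = 2/3, v = 2/3 ↦ 0  <
u = 2/3, v = 1 ↦ 0  <
u = 1, v = 0 ↦ 0  <
u = 1, v = 1/3 ↦ 0  <
u = 1, v = 2/3 ↦ 0  <
u = 1, v = 1 ↦ 0  <
So 4 of the 16 assignments meet the threshold.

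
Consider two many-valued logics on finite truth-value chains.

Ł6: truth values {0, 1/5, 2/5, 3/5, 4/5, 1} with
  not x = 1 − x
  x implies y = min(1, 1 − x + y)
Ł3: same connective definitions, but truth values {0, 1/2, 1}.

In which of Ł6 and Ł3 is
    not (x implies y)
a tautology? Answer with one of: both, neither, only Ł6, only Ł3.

In Ł6: at x = 0, y = 0 the value is 0 — not a tautology.
In Ł3: at x = 0, y = 0 the value is 0 — not a tautology.

neither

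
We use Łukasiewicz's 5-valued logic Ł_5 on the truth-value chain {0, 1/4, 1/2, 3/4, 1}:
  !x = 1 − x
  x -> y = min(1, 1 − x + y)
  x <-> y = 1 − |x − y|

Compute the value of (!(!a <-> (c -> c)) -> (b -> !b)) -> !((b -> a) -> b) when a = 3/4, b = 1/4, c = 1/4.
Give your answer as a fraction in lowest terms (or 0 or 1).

!a = !3/4 = 1/4
c -> c = 1/4 -> 1/4 = 1
!a <-> (c -> c) = 1/4 <-> 1 = 1/4
!(!a <-> (c -> c)) = !1/4 = 3/4
!b = !1/4 = 3/4
b -> !b = 1/4 -> 3/4 = 1
!(!a <-> (c -> c)) -> (b -> !b) = 3/4 -> 1 = 1
b -> a = 1/4 -> 3/4 = 1
(b -> a) -> b = 1 -> 1/4 = 1/4
!((b -> a) -> b) = !1/4 = 3/4
(!(!a <-> (c -> c)) -> (b -> !b)) -> !((b -> a) -> b) = 1 -> 3/4 = 3/4

3/4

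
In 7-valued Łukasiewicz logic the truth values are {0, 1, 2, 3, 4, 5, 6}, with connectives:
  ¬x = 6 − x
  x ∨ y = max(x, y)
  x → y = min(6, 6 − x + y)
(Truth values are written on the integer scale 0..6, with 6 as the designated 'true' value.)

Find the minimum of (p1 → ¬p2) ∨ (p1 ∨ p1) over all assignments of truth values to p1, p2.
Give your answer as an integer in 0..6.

Take p1 = 3, p2 = 6:
¬p2 = ¬6 = 0
p1 → ¬p2 = 3 → 0 = 3
p1 ∨ p1 = 3 ∨ 3 = 3
(p1 → ¬p2) ∨ (p1 ∨ p1) = 3 ∨ 3 = 3
No assignment yields a value below 3, so this is the minimum.

3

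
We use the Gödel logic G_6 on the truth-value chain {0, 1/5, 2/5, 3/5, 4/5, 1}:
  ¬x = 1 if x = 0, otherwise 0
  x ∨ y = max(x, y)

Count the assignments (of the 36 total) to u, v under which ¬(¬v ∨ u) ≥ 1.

value 1: 5 assignments (counts)
value 0: 31 assignments
So 5 of the 36 assignments meet the threshold.

5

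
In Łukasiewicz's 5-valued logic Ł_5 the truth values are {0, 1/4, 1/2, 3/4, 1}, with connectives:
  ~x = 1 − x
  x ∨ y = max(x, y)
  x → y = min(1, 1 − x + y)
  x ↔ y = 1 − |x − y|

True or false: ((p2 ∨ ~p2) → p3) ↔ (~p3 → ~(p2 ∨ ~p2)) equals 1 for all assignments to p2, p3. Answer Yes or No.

At p2 = 1/2, p3 = 1, for instance:
~p2 = ~1/2 = 1/2
p2 ∨ ~p2 = 1/2 ∨ 1/2 = 1/2
(p2 ∨ ~p2) → p3 = 1/2 → 1 = 1
~p3 = ~1 = 0
~(p2 ∨ ~p2) = ~1/2 = 1/2
~p3 → ~(p2 ∨ ~p2) = 0 → 1/2 = 1
((p2 ∨ ~p2) → p3) ↔ (~p3 → ~(p2 ∨ ~p2)) = 1 ↔ 1 = 1
and checking the remaining 24 assignments likewise gives ≥ 1 in every case.

Yes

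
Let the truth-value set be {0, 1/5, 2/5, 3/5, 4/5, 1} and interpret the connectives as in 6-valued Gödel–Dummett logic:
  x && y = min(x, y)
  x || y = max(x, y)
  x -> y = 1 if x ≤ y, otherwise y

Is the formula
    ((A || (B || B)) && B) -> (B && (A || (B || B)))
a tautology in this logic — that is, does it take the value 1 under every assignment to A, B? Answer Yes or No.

At A = 0, B = 3/5, for instance:
B || B = 3/5 || 3/5 = 3/5
A || (B || B) = 0 || 3/5 = 3/5
(A || (B || B)) && B = 3/5 && 3/5 = 3/5
B && (A || (B || B)) = 3/5 && 3/5 = 3/5
((A || (B || B)) && B) -> (B && (A || (B || B))) = 3/5 -> 3/5 = 1
and checking the remaining 35 assignments likewise gives ≥ 1 in every case.

Yes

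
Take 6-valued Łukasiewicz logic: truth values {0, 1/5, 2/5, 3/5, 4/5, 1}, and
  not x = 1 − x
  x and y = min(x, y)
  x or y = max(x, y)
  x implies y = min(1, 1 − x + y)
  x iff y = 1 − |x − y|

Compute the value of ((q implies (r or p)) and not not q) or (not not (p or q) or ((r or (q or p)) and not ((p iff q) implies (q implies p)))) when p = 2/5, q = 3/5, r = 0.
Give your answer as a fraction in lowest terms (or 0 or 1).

3/5

r or p = 0 or 2/5 = 2/5
q implies (r or p) = 3/5 implies 2/5 = 4/5
not q = not 3/5 = 2/5
not not q = not 2/5 = 3/5
(q implies (r or p)) and not not q = 4/5 and 3/5 = 3/5
p or q = 2/5 or 3/5 = 3/5
not (p or q) = not 3/5 = 2/5
not not (p or q) = not 2/5 = 3/5
q or p = 3/5 or 2/5 = 3/5
r or (q or p) = 0 or 3/5 = 3/5
p iff q = 2/5 iff 3/5 = 4/5
q implies p = 3/5 implies 2/5 = 4/5
(p iff q) implies (q implies p) = 4/5 implies 4/5 = 1
not ((p iff q) implies (q implies p)) = not 1 = 0
(r or (q or p)) and not ((p iff q) implies (q implies p)) = 3/5 and 0 = 0
not not (p or q) or ((r or (q or p)) and not ((p iff q) implies (q implies p))) = 3/5 or 0 = 3/5
((q implies (r or p)) and not not q) or (not not (p or q) or ((r or (q or p)) and not ((p iff q) implies (q implies p)))) = 3/5 or 3/5 = 3/5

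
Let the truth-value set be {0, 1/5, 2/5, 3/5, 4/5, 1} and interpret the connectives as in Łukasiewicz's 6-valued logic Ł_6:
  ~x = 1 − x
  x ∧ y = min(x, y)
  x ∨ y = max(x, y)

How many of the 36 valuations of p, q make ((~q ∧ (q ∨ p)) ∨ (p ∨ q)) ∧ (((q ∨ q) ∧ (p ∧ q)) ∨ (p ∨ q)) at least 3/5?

value 1: 11 assignments (counts)
value 4/5: 9 assignments (counts)
value 3/5: 7 assignments (counts)
value 2/5: 5 assignments
value 1/5: 3 assignments
value 0: 1 assignment
So 27 of the 36 assignments meet the threshold.

27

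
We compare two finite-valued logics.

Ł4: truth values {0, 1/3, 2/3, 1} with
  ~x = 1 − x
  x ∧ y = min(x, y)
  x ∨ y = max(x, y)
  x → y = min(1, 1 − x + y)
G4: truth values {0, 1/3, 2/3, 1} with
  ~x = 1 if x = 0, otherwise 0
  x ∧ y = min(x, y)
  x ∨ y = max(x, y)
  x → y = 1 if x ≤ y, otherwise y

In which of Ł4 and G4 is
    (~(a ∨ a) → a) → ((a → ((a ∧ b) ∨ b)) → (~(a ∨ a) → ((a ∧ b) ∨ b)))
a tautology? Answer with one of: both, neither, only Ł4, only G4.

both

In Ł4: every assignment gives 1 — tautology.
In G4: every assignment gives 1 — tautology.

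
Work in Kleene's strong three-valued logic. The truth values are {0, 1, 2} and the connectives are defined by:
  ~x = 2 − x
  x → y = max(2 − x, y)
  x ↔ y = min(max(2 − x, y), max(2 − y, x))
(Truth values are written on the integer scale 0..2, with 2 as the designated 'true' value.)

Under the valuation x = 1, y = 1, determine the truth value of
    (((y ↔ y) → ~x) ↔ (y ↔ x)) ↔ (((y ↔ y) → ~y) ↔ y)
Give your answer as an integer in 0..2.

y ↔ y = 1 ↔ 1 = 1
~x = ~1 = 1
(y ↔ y) → ~x = 1 → 1 = 1
y ↔ x = 1 ↔ 1 = 1
((y ↔ y) → ~x) ↔ (y ↔ x) = 1 ↔ 1 = 1
y ↔ y = 1 ↔ 1 = 1
~y = ~1 = 1
(y ↔ y) → ~y = 1 → 1 = 1
((y ↔ y) → ~y) ↔ y = 1 ↔ 1 = 1
(((y ↔ y) → ~x) ↔ (y ↔ x)) ↔ (((y ↔ y) → ~y) ↔ y) = 1 ↔ 1 = 1

1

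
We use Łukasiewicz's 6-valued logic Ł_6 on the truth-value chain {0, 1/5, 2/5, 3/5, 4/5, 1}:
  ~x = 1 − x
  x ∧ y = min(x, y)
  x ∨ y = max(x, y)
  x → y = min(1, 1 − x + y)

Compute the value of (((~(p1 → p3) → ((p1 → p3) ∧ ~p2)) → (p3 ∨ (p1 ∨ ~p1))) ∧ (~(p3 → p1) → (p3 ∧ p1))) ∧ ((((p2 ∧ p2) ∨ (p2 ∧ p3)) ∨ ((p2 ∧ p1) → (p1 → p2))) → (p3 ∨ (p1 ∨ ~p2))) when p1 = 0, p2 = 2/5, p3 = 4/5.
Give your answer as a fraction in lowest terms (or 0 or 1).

1/5

p1 → p3 = 0 → 4/5 = 1
~(p1 → p3) = ~1 = 0
p1 → p3 = 0 → 4/5 = 1
~p2 = ~2/5 = 3/5
(p1 → p3) ∧ ~p2 = 1 ∧ 3/5 = 3/5
~(p1 → p3) → ((p1 → p3) ∧ ~p2) = 0 → 3/5 = 1
~p1 = ~0 = 1
p1 ∨ ~p1 = 0 ∨ 1 = 1
p3 ∨ (p1 ∨ ~p1) = 4/5 ∨ 1 = 1
(~(p1 → p3) → ((p1 → p3) ∧ ~p2)) → (p3 ∨ (p1 ∨ ~p1)) = 1 → 1 = 1
p3 → p1 = 4/5 → 0 = 1/5
~(p3 → p1) = ~1/5 = 4/5
p3 ∧ p1 = 4/5 ∧ 0 = 0
~(p3 → p1) → (p3 ∧ p1) = 4/5 → 0 = 1/5
((~(p1 → p3) → ((p1 → p3) ∧ ~p2)) → (p3 ∨ (p1 ∨ ~p1))) ∧ (~(p3 → p1) → (p3 ∧ p1)) = 1 ∧ 1/5 = 1/5
p2 ∧ p2 = 2/5 ∧ 2/5 = 2/5
p2 ∧ p3 = 2/5 ∧ 4/5 = 2/5
(p2 ∧ p2) ∨ (p2 ∧ p3) = 2/5 ∨ 2/5 = 2/5
p2 ∧ p1 = 2/5 ∧ 0 = 0
p1 → p2 = 0 → 2/5 = 1
(p2 ∧ p1) → (p1 → p2) = 0 → 1 = 1
((p2 ∧ p2) ∨ (p2 ∧ p3)) ∨ ((p2 ∧ p1) → (p1 → p2)) = 2/5 ∨ 1 = 1
~p2 = ~2/5 = 3/5
p1 ∨ ~p2 = 0 ∨ 3/5 = 3/5
p3 ∨ (p1 ∨ ~p2) = 4/5 ∨ 3/5 = 4/5
(((p2 ∧ p2) ∨ (p2 ∧ p3)) ∨ ((p2 ∧ p1) → (p1 → p2))) → (p3 ∨ (p1 ∨ ~p2)) = 1 → 4/5 = 4/5
(((~(p1 → p3) → ((p1 → p3) ∧ ~p2)) → (p3 ∨ (p1 ∨ ~p1))) ∧ (~(p3 → p1) → (p3 ∧ p1))) ∧ ((((p2 ∧ p2) ∨ (p2 ∧ p3)) ∨ ((p2 ∧ p1) → (p1 → p2))) → (p3 ∨ (p1 ∨ ~p2))) = 1/5 ∧ 4/5 = 1/5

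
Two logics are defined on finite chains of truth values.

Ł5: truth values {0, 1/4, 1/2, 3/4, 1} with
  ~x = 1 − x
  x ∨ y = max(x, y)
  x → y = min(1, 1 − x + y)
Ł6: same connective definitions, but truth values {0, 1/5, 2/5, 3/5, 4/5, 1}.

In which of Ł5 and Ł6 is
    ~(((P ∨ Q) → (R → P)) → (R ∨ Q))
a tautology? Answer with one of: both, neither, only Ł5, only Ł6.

neither

In Ł5: at P = 0, Q = 0, R = 1/4 the value is 3/4 — not a tautology.
In Ł6: at P = 0, Q = 0, R = 1/5 the value is 4/5 — not a tautology.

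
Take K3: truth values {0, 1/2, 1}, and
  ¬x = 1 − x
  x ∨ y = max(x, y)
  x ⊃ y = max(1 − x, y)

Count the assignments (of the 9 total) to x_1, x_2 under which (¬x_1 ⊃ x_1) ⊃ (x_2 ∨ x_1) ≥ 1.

7

x_1 = 0, x_2 = 0 ↦ 1  ≥
x_1 = 0, x_2 = 1/2 ↦ 1  ≥
x_1 = 0, x_2 = 1 ↦ 1  ≥
x_1 = 1/2, x_2 = 0 ↦ 1/2  <
x_1 = 1/2, x_2 = 1/2 ↦ 1/2  <
x_1 = 1/2, x_2 = 1 ↦ 1  ≥
x_1 = 1, x_2 = 0 ↦ 1  ≥
x_1 = 1, x_2 = 1/2 ↦ 1  ≥
x_1 = 1, x_2 = 1 ↦ 1  ≥
So 7 of the 9 assignments meet the threshold.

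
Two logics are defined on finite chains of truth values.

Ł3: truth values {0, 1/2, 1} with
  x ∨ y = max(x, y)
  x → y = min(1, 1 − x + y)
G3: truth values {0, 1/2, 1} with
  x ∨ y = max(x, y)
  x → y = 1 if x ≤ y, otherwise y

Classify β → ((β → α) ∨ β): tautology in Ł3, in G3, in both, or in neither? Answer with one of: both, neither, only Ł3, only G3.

both

In Ł3: every assignment gives 1 — tautology.
In G3: every assignment gives 1 — tautology.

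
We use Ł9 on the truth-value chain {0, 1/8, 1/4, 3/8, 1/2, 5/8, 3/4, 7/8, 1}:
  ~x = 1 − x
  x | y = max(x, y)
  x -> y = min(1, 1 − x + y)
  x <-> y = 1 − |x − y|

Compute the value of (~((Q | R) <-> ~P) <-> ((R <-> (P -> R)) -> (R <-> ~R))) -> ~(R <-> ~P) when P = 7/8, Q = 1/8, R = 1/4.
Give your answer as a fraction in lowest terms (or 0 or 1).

Q | R = 1/8 | 1/4 = 1/4
~P = ~7/8 = 1/8
(Q | R) <-> ~P = 1/4 <-> 1/8 = 7/8
~((Q | R) <-> ~P) = ~7/8 = 1/8
P -> R = 7/8 -> 1/4 = 3/8
R <-> (P -> R) = 1/4 <-> 3/8 = 7/8
~R = ~1/4 = 3/4
R <-> ~R = 1/4 <-> 3/4 = 1/2
(R <-> (P -> R)) -> (R <-> ~R) = 7/8 -> 1/2 = 5/8
~((Q | R) <-> ~P) <-> ((R <-> (P -> R)) -> (R <-> ~R)) = 1/8 <-> 5/8 = 1/2
~P = ~7/8 = 1/8
R <-> ~P = 1/4 <-> 1/8 = 7/8
~(R <-> ~P) = ~7/8 = 1/8
(~((Q | R) <-> ~P) <-> ((R <-> (P -> R)) -> (R <-> ~R))) -> ~(R <-> ~P) = 1/2 -> 1/8 = 5/8

5/8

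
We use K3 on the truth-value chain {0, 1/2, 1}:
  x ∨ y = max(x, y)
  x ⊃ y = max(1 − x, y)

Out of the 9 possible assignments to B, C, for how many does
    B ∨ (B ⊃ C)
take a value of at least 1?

B = 0, C = 0 ↦ 1  ≥
B = 0, C = 1/2 ↦ 1  ≥
B = 0, C = 1 ↦ 1  ≥
B = 1/2, C = 0 ↦ 1/2  <
B = 1/2, C = 1/2 ↦ 1/2  <
B = 1/2, C = 1 ↦ 1  ≥
B = 1, C = 0 ↦ 1  ≥
B = 1, C = 1/2 ↦ 1  ≥
B = 1, C = 1 ↦ 1  ≥
So 7 of the 9 assignments meet the threshold.

7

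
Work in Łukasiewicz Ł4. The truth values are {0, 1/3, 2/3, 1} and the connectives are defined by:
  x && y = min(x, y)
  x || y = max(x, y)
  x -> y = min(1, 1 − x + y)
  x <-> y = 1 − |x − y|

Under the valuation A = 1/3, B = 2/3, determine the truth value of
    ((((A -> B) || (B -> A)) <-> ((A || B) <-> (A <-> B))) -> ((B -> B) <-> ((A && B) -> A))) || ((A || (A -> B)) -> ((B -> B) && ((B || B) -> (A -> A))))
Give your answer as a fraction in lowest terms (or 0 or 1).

1

A -> B = 1/3 -> 2/3 = 1
B -> A = 2/3 -> 1/3 = 2/3
(A -> B) || (B -> A) = 1 || 2/3 = 1
A || B = 1/3 || 2/3 = 2/3
A <-> B = 1/3 <-> 2/3 = 2/3
(A || B) <-> (A <-> B) = 2/3 <-> 2/3 = 1
((A -> B) || (B -> A)) <-> ((A || B) <-> (A <-> B)) = 1 <-> 1 = 1
B -> B = 2/3 -> 2/3 = 1
A && B = 1/3 && 2/3 = 1/3
(A && B) -> A = 1/3 -> 1/3 = 1
(B -> B) <-> ((A && B) -> A) = 1 <-> 1 = 1
(((A -> B) || (B -> A)) <-> ((A || B) <-> (A <-> B))) -> ((B -> B) <-> ((A && B) -> A)) = 1 -> 1 = 1
A -> B = 1/3 -> 2/3 = 1
A || (A -> B) = 1/3 || 1 = 1
B -> B = 2/3 -> 2/3 = 1
B || B = 2/3 || 2/3 = 2/3
A -> A = 1/3 -> 1/3 = 1
(B || B) -> (A -> A) = 2/3 -> 1 = 1
(B -> B) && ((B || B) -> (A -> A)) = 1 && 1 = 1
(A || (A -> B)) -> ((B -> B) && ((B || B) -> (A -> A))) = 1 -> 1 = 1
((((A -> B) || (B -> A)) <-> ((A || B) <-> (A <-> B))) -> ((B -> B) <-> ((A && B) -> A))) || ((A || (A -> B)) -> ((B -> B) && ((B || B) -> (A -> A)))) = 1 || 1 = 1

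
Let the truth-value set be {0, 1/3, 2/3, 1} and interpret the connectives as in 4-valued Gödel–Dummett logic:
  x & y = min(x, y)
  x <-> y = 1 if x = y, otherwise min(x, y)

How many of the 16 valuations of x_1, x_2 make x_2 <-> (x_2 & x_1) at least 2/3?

x_1 = 0, x_2 = 0 ↦ 1  ≥
x_1 = 0, x_2 = 1/3 ↦ 0  <
x_1 = 0, x_2 = 2/3 ↦ 0  <
x_1 = 0, x_2 = 1 ↦ 0  <
x_1 = 1/3, x_2 = 0 ↦ 1  ≥
x_1 = 1/3, x_2 = 1/3 ↦ 1  ≥
x_1 = 1/3, x_2 = 2/3 ↦ 1/3  <
x_1 = 1/3, x_2 = 1 ↦ 1/3  <
x_1 = 2/3, x_2 = 0 ↦ 1  ≥
x_1 = 2/3, x_2 = 1/3 ↦ 1  ≥
x_1 = 2/3, x_2 = 2/3 ↦ 1  ≥
x_1 = 2/3, x_2 = 1 ↦ 2/3  ≥
x_1 = 1, x_2 = 0 ↦ 1  ≥
x_1 = 1, x_2 = 1/3 ↦ 1  ≥
x_1 = 1, x_2 = 2/3 ↦ 1  ≥
x_1 = 1, x_2 = 1 ↦ 1  ≥
So 11 of the 16 assignments meet the threshold.

11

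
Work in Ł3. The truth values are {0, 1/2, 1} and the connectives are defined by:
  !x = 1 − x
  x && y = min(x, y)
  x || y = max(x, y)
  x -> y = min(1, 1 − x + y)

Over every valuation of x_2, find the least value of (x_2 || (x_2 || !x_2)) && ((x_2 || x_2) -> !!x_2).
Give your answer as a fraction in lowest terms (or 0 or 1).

Take x_2 = 1/2:
!x_2 = !1/2 = 1/2
x_2 || !x_2 = 1/2 || 1/2 = 1/2
x_2 || (x_2 || !x_2) = 1/2 || 1/2 = 1/2
x_2 || x_2 = 1/2 || 1/2 = 1/2
!x_2 = !1/2 = 1/2
!!x_2 = !1/2 = 1/2
(x_2 || x_2) -> !!x_2 = 1/2 -> 1/2 = 1
(x_2 || (x_2 || !x_2)) && ((x_2 || x_2) -> !!x_2) = 1/2 && 1 = 1/2
No assignment yields a value below 1/2, so this is the minimum.

1/2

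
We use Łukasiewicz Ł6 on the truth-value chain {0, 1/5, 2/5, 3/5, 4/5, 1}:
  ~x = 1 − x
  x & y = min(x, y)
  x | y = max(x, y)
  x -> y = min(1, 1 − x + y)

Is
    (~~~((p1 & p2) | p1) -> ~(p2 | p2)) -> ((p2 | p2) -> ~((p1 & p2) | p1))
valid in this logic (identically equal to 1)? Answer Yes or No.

No

Counterexample: take p1 = 3/5, p2 = 3/5.
p1 & p2 = 3/5 & 3/5 = 3/5
(p1 & p2) | p1 = 3/5 | 3/5 = 3/5
~((p1 & p2) | p1) = ~3/5 = 2/5
~~((p1 & p2) | p1) = ~2/5 = 3/5
~~~((p1 & p2) | p1) = ~3/5 = 2/5
p2 | p2 = 3/5 | 3/5 = 3/5
~(p2 | p2) = ~3/5 = 2/5
~~~((p1 & p2) | p1) -> ~(p2 | p2) = 2/5 -> 2/5 = 1
p2 | p2 = 3/5 | 3/5 = 3/5
p1 & p2 = 3/5 & 3/5 = 3/5
(p1 & p2) | p1 = 3/5 | 3/5 = 3/5
~((p1 & p2) | p1) = ~3/5 = 2/5
(p2 | p2) -> ~((p1 & p2) | p1) = 3/5 -> 2/5 = 4/5
(~~~((p1 & p2) | p1) -> ~(p2 | p2)) -> ((p2 | p2) -> ~((p1 & p2) | p1)) = 1 -> 4/5 = 4/5
This gives 4/5 ≠ 1.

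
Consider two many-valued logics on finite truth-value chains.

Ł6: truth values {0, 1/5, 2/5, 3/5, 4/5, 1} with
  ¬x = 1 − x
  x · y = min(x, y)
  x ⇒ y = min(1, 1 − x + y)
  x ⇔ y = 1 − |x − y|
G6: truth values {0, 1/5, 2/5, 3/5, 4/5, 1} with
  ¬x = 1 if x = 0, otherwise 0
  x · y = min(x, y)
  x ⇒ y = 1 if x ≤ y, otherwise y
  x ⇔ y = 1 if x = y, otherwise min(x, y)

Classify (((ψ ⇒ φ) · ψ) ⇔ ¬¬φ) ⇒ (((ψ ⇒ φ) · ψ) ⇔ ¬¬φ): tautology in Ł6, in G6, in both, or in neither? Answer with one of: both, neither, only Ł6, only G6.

both

In Ł6: every assignment gives 1 — tautology.
In G6: every assignment gives 1 — tautology.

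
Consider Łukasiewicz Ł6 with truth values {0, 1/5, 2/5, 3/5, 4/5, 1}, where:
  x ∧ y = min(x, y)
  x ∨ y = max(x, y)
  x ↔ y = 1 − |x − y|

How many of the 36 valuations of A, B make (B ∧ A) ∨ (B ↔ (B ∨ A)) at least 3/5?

value 1: 21 assignments (counts)
value 4/5: 5 assignments (counts)
value 3/5: 4 assignments (counts)
value 2/5: 3 assignments
value 1/5: 2 assignments
value 0: 1 assignment
So 30 of the 36 assignments meet the threshold.

30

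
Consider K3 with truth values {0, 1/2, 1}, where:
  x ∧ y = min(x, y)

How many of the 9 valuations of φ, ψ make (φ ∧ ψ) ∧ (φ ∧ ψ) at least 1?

1

φ = 0, ψ = 0 ↦ 0  <
φ = 0, ψ = 1/2 ↦ 0  <
φ = 0, ψ = 1 ↦ 0  <
φ = 1/2, ψ = 0 ↦ 0  <
φ = 1/2, ψ = 1/2 ↦ 1/2  <
φ = 1/2, ψ = 1 ↦ 1/2  <
φ = 1, ψ = 0 ↦ 0  <
φ = 1, ψ = 1/2 ↦ 1/2  <
φ = 1, ψ = 1 ↦ 1  ≥
So 1 of the 9 assignments meets the threshold.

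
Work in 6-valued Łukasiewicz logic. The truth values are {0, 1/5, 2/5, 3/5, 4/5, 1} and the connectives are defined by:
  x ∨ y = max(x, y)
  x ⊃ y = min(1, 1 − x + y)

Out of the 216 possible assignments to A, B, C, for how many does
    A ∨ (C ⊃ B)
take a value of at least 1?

141

value 1: 141 assignments (counts)
value 4/5: 35 assignments
value 3/5: 22 assignments
value 2/5: 12 assignments
value 1/5: 5 assignments
value 0: 1 assignment
So 141 of the 216 assignments meet the threshold.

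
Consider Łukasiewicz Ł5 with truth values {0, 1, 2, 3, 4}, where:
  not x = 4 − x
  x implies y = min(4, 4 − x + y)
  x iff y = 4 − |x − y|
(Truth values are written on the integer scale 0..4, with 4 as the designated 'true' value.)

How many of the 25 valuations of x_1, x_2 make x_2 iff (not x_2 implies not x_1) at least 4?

value 4: 9 assignments (counts)
value 3: 7 assignments
value 2: 5 assignments
value 1: 3 assignments
value 0: 1 assignment
So 9 of the 25 assignments meet the threshold.

9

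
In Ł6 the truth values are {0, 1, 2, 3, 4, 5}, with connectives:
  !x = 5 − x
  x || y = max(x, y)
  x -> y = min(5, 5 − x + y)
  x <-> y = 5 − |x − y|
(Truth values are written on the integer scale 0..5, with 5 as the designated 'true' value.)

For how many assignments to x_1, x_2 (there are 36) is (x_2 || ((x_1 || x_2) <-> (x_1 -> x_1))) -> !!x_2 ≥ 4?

26

value 5: 21 assignments (counts)
value 4: 5 assignments (counts)
value 3: 4 assignments
value 2: 3 assignments
value 1: 2 assignments
value 0: 1 assignment
So 26 of the 36 assignments meet the threshold.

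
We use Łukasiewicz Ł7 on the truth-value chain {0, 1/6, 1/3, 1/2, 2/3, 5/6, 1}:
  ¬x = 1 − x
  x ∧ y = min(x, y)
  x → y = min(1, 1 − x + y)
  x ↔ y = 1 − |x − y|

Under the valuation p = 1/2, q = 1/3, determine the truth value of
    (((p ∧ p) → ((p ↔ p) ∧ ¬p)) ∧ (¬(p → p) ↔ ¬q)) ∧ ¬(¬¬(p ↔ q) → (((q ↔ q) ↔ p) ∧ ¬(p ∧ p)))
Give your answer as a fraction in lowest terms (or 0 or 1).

1/3

p ∧ p = 1/2 ∧ 1/2 = 1/2
p ↔ p = 1/2 ↔ 1/2 = 1
¬p = ¬1/2 = 1/2
(p ↔ p) ∧ ¬p = 1 ∧ 1/2 = 1/2
(p ∧ p) → ((p ↔ p) ∧ ¬p) = 1/2 → 1/2 = 1
p → p = 1/2 → 1/2 = 1
¬(p → p) = ¬1 = 0
¬q = ¬1/3 = 2/3
¬(p → p) ↔ ¬q = 0 ↔ 2/3 = 1/3
((p ∧ p) → ((p ↔ p) ∧ ¬p)) ∧ (¬(p → p) ↔ ¬q) = 1 ∧ 1/3 = 1/3
p ↔ q = 1/2 ↔ 1/3 = 5/6
¬(p ↔ q) = ¬5/6 = 1/6
¬¬(p ↔ q) = ¬1/6 = 5/6
q ↔ q = 1/3 ↔ 1/3 = 1
(q ↔ q) ↔ p = 1 ↔ 1/2 = 1/2
p ∧ p = 1/2 ∧ 1/2 = 1/2
¬(p ∧ p) = ¬1/2 = 1/2
((q ↔ q) ↔ p) ∧ ¬(p ∧ p) = 1/2 ∧ 1/2 = 1/2
¬¬(p ↔ q) → (((q ↔ q) ↔ p) ∧ ¬(p ∧ p)) = 5/6 → 1/2 = 2/3
¬(¬¬(p ↔ q) → (((q ↔ q) ↔ p) ∧ ¬(p ∧ p))) = ¬2/3 = 1/3
(((p ∧ p) → ((p ↔ p) ∧ ¬p)) ∧ (¬(p → p) ↔ ¬q)) ∧ ¬(¬¬(p ↔ q) → (((q ↔ q) ↔ p) ∧ ¬(p ∧ p))) = 1/3 ∧ 1/3 = 1/3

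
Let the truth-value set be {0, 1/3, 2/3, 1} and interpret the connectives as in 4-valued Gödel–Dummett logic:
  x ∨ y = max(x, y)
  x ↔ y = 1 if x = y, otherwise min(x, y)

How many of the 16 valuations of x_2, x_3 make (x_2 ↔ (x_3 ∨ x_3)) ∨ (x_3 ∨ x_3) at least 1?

7

x_2 = 0, x_3 = 0 ↦ 1  ≥
x_2 = 0, x_3 = 1/3 ↦ 1/3  <
x_2 = 0, x_3 = 2/3 ↦ 2/3  <
x_2 = 0, x_3 = 1 ↦ 1  ≥
x_2 = 1/3, x_3 = 0 ↦ 0  <
x_2 = 1/3, x_3 = 1/3 ↦ 1  ≥
x_2 = 1/3, x_3 = 2/3 ↦ 2/3  <
x_2 = 1/3, x_3 = 1 ↦ 1  ≥
x_2 = 2/3, x_3 = 0 ↦ 0  <
x_2 = 2/3, x_3 = 1/3 ↦ 1/3  <
x_2 = 2/3, x_3 = 2/3 ↦ 1  ≥
x_2 = 2/3, x_3 = 1 ↦ 1  ≥
x_2 = 1, x_3 = 0 ↦ 0  <
x_2 = 1, x_3 = 1/3 ↦ 1/3  <
x_2 = 1, x_3 = 2/3 ↦ 2/3  <
x_2 = 1, x_3 = 1 ↦ 1  ≥
So 7 of the 16 assignments meet the threshold.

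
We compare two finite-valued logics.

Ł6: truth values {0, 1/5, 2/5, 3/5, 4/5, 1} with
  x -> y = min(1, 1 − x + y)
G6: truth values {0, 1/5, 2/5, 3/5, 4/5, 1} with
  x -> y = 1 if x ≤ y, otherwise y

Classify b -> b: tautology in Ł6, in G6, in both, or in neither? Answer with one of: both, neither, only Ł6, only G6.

In Ł6: every assignment gives 1 — tautology.
In G6: every assignment gives 1 — tautology.

both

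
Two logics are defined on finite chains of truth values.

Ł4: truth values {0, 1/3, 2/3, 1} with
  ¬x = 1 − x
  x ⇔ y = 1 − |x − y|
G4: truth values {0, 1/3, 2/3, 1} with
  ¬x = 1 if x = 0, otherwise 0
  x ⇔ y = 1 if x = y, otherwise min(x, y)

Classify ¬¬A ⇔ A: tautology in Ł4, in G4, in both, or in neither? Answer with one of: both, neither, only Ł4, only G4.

only Ł4

In Ł4: every assignment gives 1 — tautology.
In G4: at A = 1/3 the value is 1/3 — not a tautology.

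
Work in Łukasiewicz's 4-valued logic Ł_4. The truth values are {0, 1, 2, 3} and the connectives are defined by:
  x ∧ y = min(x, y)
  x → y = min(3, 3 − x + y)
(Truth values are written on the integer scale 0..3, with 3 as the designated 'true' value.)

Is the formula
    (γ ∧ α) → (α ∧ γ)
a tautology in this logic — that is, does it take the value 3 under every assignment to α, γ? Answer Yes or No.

Yes

α = 0, γ = 0 ↦ 3
α = 0, γ = 1 ↦ 3
α = 0, γ = 2 ↦ 3
α = 0, γ = 3 ↦ 3
α = 1, γ = 0 ↦ 3
α = 1, γ = 1 ↦ 3
α = 1, γ = 2 ↦ 3
α = 1, γ = 3 ↦ 3
α = 2, γ = 0 ↦ 3
α = 2, γ = 1 ↦ 3
α = 2, γ = 2 ↦ 3
α = 2, γ = 3 ↦ 3
α = 3, γ = 0 ↦ 3
α = 3, γ = 1 ↦ 3
α = 3, γ = 2 ↦ 3
α = 3, γ = 3 ↦ 3
Every assignment gives a value ≥ 3.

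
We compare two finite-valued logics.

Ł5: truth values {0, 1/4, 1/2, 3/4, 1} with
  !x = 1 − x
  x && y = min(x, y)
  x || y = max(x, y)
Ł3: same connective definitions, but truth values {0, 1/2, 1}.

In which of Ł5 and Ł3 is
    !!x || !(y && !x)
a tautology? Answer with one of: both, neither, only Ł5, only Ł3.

In Ł5: at x = 0, y = 1/4 the value is 3/4 — not a tautology.
In Ł3: at x = 0, y = 1/2 the value is 1/2 — not a tautology.

neither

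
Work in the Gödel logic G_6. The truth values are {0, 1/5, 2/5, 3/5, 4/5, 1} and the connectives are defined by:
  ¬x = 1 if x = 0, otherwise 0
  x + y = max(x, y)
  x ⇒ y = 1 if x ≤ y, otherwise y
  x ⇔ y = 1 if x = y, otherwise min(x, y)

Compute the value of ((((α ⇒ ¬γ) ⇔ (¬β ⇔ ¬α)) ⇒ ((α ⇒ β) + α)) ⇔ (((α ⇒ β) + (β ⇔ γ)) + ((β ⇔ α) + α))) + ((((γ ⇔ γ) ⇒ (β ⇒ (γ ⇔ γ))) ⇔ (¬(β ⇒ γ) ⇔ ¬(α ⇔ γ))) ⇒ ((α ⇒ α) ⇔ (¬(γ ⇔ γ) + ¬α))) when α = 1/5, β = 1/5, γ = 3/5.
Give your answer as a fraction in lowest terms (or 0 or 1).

¬γ = ¬3/5 = 0
α ⇒ ¬γ = 1/5 ⇒ 0 = 0
¬β = ¬1/5 = 0
¬α = ¬1/5 = 0
¬β ⇔ ¬α = 0 ⇔ 0 = 1
(α ⇒ ¬γ) ⇔ (¬β ⇔ ¬α) = 0 ⇔ 1 = 0
α ⇒ β = 1/5 ⇒ 1/5 = 1
(α ⇒ β) + α = 1 + 1/5 = 1
((α ⇒ ¬γ) ⇔ (¬β ⇔ ¬α)) ⇒ ((α ⇒ β) + α) = 0 ⇒ 1 = 1
α ⇒ β = 1/5 ⇒ 1/5 = 1
β ⇔ γ = 1/5 ⇔ 3/5 = 1/5
(α ⇒ β) + (β ⇔ γ) = 1 + 1/5 = 1
β ⇔ α = 1/5 ⇔ 1/5 = 1
(β ⇔ α) + α = 1 + 1/5 = 1
((α ⇒ β) + (β ⇔ γ)) + ((β ⇔ α) + α) = 1 + 1 = 1
(((α ⇒ ¬γ) ⇔ (¬β ⇔ ¬α)) ⇒ ((α ⇒ β) + α)) ⇔ (((α ⇒ β) + (β ⇔ γ)) + ((β ⇔ α) + α)) = 1 ⇔ 1 = 1
γ ⇔ γ = 3/5 ⇔ 3/5 = 1
γ ⇔ γ = 3/5 ⇔ 3/5 = 1
β ⇒ (γ ⇔ γ) = 1/5 ⇒ 1 = 1
(γ ⇔ γ) ⇒ (β ⇒ (γ ⇔ γ)) = 1 ⇒ 1 = 1
β ⇒ γ = 1/5 ⇒ 3/5 = 1
¬(β ⇒ γ) = ¬1 = 0
α ⇔ γ = 1/5 ⇔ 3/5 = 1/5
¬(α ⇔ γ) = ¬1/5 = 0
¬(β ⇒ γ) ⇔ ¬(α ⇔ γ) = 0 ⇔ 0 = 1
((γ ⇔ γ) ⇒ (β ⇒ (γ ⇔ γ))) ⇔ (¬(β ⇒ γ) ⇔ ¬(α ⇔ γ)) = 1 ⇔ 1 = 1
α ⇒ α = 1/5 ⇒ 1/5 = 1
γ ⇔ γ = 3/5 ⇔ 3/5 = 1
¬(γ ⇔ γ) = ¬1 = 0
¬α = ¬1/5 = 0
¬(γ ⇔ γ) + ¬α = 0 + 0 = 0
(α ⇒ α) ⇔ (¬(γ ⇔ γ) + ¬α) = 1 ⇔ 0 = 0
(((γ ⇔ γ) ⇒ (β ⇒ (γ ⇔ γ))) ⇔ (¬(β ⇒ γ) ⇔ ¬(α ⇔ γ))) ⇒ ((α ⇒ α) ⇔ (¬(γ ⇔ γ) + ¬α)) = 1 ⇒ 0 = 0
((((α ⇒ ¬γ) ⇔ (¬β ⇔ ¬α)) ⇒ ((α ⇒ β) + α)) ⇔ (((α ⇒ β) + (β ⇔ γ)) + ((β ⇔ α) + α))) + ((((γ ⇔ γ) ⇒ (β ⇒ (γ ⇔ γ))) ⇔ (¬(β ⇒ γ) ⇔ ¬(α ⇔ γ))) ⇒ ((α ⇒ α) ⇔ (¬(γ ⇔ γ) + ¬α))) = 1 + 0 = 1

1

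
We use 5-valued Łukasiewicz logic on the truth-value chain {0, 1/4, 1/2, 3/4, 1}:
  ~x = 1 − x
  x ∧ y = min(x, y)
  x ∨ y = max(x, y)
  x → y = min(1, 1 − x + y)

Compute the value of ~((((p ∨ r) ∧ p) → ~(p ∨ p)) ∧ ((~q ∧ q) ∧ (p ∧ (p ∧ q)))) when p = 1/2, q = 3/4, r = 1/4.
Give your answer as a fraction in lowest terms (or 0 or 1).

p ∨ r = 1/2 ∨ 1/4 = 1/2
(p ∨ r) ∧ p = 1/2 ∧ 1/2 = 1/2
p ∨ p = 1/2 ∨ 1/2 = 1/2
~(p ∨ p) = ~1/2 = 1/2
((p ∨ r) ∧ p) → ~(p ∨ p) = 1/2 → 1/2 = 1
~q = ~3/4 = 1/4
~q ∧ q = 1/4 ∧ 3/4 = 1/4
p ∧ q = 1/2 ∧ 3/4 = 1/2
p ∧ (p ∧ q) = 1/2 ∧ 1/2 = 1/2
(~q ∧ q) ∧ (p ∧ (p ∧ q)) = 1/4 ∧ 1/2 = 1/4
(((p ∨ r) ∧ p) → ~(p ∨ p)) ∧ ((~q ∧ q) ∧ (p ∧ (p ∧ q))) = 1 ∧ 1/4 = 1/4
~((((p ∨ r) ∧ p) → ~(p ∨ p)) ∧ ((~q ∧ q) ∧ (p ∧ (p ∧ q)))) = ~1/4 = 3/4

3/4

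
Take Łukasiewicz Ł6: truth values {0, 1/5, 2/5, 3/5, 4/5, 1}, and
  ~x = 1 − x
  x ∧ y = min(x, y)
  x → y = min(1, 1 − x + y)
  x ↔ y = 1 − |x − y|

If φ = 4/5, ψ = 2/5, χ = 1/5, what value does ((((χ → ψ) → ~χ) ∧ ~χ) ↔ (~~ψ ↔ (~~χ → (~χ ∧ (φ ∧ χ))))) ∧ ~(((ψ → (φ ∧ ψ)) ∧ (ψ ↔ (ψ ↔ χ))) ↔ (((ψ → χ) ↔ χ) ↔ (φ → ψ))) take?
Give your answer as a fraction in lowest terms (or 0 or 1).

1/5

χ → ψ = 1/5 → 2/5 = 1
~χ = ~1/5 = 4/5
(χ → ψ) → ~χ = 1 → 4/5 = 4/5
~χ = ~1/5 = 4/5
((χ → ψ) → ~χ) ∧ ~χ = 4/5 ∧ 4/5 = 4/5
~ψ = ~2/5 = 3/5
~~ψ = ~3/5 = 2/5
~χ = ~1/5 = 4/5
~~χ = ~4/5 = 1/5
~χ = ~1/5 = 4/5
φ ∧ χ = 4/5 ∧ 1/5 = 1/5
~χ ∧ (φ ∧ χ) = 4/5 ∧ 1/5 = 1/5
~~χ → (~χ ∧ (φ ∧ χ)) = 1/5 → 1/5 = 1
~~ψ ↔ (~~χ → (~χ ∧ (φ ∧ χ))) = 2/5 ↔ 1 = 2/5
(((χ → ψ) → ~χ) ∧ ~χ) ↔ (~~ψ ↔ (~~χ → (~χ ∧ (φ ∧ χ)))) = 4/5 ↔ 2/5 = 3/5
φ ∧ ψ = 4/5 ∧ 2/5 = 2/5
ψ → (φ ∧ ψ) = 2/5 → 2/5 = 1
ψ ↔ χ = 2/5 ↔ 1/5 = 4/5
ψ ↔ (ψ ↔ χ) = 2/5 ↔ 4/5 = 3/5
(ψ → (φ ∧ ψ)) ∧ (ψ ↔ (ψ ↔ χ)) = 1 ∧ 3/5 = 3/5
ψ → χ = 2/5 → 1/5 = 4/5
(ψ → χ) ↔ χ = 4/5 ↔ 1/5 = 2/5
φ → ψ = 4/5 → 2/5 = 3/5
((ψ → χ) ↔ χ) ↔ (φ → ψ) = 2/5 ↔ 3/5 = 4/5
((ψ → (φ ∧ ψ)) ∧ (ψ ↔ (ψ ↔ χ))) ↔ (((ψ → χ) ↔ χ) ↔ (φ → ψ)) = 3/5 ↔ 4/5 = 4/5
~(((ψ → (φ ∧ ψ)) ∧ (ψ ↔ (ψ ↔ χ))) ↔ (((ψ → χ) ↔ χ) ↔ (φ → ψ))) = ~4/5 = 1/5
((((χ → ψ) → ~χ) ∧ ~χ) ↔ (~~ψ ↔ (~~χ → (~χ ∧ (φ ∧ χ))))) ∧ ~(((ψ → (φ ∧ ψ)) ∧ (ψ ↔ (ψ ↔ χ))) ↔ (((ψ → χ) ↔ χ) ↔ (φ → ψ))) = 3/5 ∧ 1/5 = 1/5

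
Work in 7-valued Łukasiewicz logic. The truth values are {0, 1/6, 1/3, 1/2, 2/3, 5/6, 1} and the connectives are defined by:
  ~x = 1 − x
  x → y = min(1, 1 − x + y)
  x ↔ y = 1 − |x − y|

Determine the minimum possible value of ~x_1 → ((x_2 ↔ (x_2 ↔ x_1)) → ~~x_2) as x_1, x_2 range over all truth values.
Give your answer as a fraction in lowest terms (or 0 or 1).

1/2

Take x_1 = 0, x_2 = 1/2:
~x_1 = ~0 = 1
x_2 ↔ x_1 = 1/2 ↔ 0 = 1/2
x_2 ↔ (x_2 ↔ x_1) = 1/2 ↔ 1/2 = 1
~x_2 = ~1/2 = 1/2
~~x_2 = ~1/2 = 1/2
(x_2 ↔ (x_2 ↔ x_1)) → ~~x_2 = 1 → 1/2 = 1/2
~x_1 → ((x_2 ↔ (x_2 ↔ x_1)) → ~~x_2) = 1 → 1/2 = 1/2
No assignment yields a value below 1/2, so this is the minimum.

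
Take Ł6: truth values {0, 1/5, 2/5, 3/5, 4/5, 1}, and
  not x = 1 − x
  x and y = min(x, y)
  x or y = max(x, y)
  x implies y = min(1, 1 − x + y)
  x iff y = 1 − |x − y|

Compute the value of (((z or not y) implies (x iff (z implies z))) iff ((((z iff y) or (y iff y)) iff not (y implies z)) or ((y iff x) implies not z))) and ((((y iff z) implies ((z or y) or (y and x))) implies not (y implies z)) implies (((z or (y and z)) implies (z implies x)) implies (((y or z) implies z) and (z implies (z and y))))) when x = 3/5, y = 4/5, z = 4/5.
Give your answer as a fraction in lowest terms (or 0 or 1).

not y = not 4/5 = 1/5
z or not y = 4/5 or 1/5 = 4/5
z implies z = 4/5 implies 4/5 = 1
x iff (z implies z) = 3/5 iff 1 = 3/5
(z or not y) implies (x iff (z implies z)) = 4/5 implies 3/5 = 4/5
z iff y = 4/5 iff 4/5 = 1
y iff y = 4/5 iff 4/5 = 1
(z iff y) or (y iff y) = 1 or 1 = 1
y implies z = 4/5 implies 4/5 = 1
not (y implies z) = not 1 = 0
((z iff y) or (y iff y)) iff not (y implies z) = 1 iff 0 = 0
y iff x = 4/5 iff 3/5 = 4/5
not z = not 4/5 = 1/5
(y iff x) implies not z = 4/5 implies 1/5 = 2/5
(((z iff y) or (y iff y)) iff not (y implies z)) or ((y iff x) implies not z) = 0 or 2/5 = 2/5
((z or not y) implies (x iff (z implies z))) iff ((((z iff y) or (y iff y)) iff not (y implies z)) or ((y iff x) implies not z)) = 4/5 iff 2/5 = 3/5
y iff z = 4/5 iff 4/5 = 1
z or y = 4/5 or 4/5 = 4/5
y and x = 4/5 and 3/5 = 3/5
(z or y) or (y and x) = 4/5 or 3/5 = 4/5
(y iff z) implies ((z or y) or (y and x)) = 1 implies 4/5 = 4/5
y implies z = 4/5 implies 4/5 = 1
not (y implies z) = not 1 = 0
((y iff z) implies ((z or y) or (y and x))) implies not (y implies z) = 4/5 implies 0 = 1/5
y and z = 4/5 and 4/5 = 4/5
z or (y and z) = 4/5 or 4/5 = 4/5
z implies x = 4/5 implies 3/5 = 4/5
(z or (y and z)) implies (z implies x) = 4/5 implies 4/5 = 1
y or z = 4/5 or 4/5 = 4/5
(y or z) implies z = 4/5 implies 4/5 = 1
z and y = 4/5 and 4/5 = 4/5
z implies (z and y) = 4/5 implies 4/5 = 1
((y or z) implies z) and (z implies (z and y)) = 1 and 1 = 1
((z or (y and z)) implies (z implies x)) implies (((y or z) implies z) and (z implies (z and y))) = 1 implies 1 = 1
(((y iff z) implies ((z or y) or (y and x))) implies not (y implies z)) implies (((z or (y and z)) implies (z implies x)) implies (((y or z) implies z) and (z implies (z and y)))) = 1/5 implies 1 = 1
(((z or not y) implies (x iff (z implies z))) iff ((((z iff y) or (y iff y)) iff not (y implies z)) or ((y iff x) implies not z))) and ((((y iff z) implies ((z or y) or (y and x))) implies not (y implies z)) implies (((z or (y and z)) implies (z implies x)) implies (((y or z) implies z) and (z implies (z and y))))) = 3/5 and 1 = 3/5

3/5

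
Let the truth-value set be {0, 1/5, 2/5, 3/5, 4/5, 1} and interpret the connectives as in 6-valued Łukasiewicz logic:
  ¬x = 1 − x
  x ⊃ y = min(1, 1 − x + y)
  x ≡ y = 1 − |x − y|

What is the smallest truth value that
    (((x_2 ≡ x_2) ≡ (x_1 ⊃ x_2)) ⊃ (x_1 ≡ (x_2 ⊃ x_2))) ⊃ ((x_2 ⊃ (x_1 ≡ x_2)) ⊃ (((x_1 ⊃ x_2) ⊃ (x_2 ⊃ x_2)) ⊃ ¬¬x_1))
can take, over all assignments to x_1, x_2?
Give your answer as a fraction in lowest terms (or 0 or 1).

3/5

Take x_1 = 2/5, x_2 = 0:
x_2 ≡ x_2 = 0 ≡ 0 = 1
x_1 ⊃ x_2 = 2/5 ⊃ 0 = 3/5
(x_2 ≡ x_2) ≡ (x_1 ⊃ x_2) = 1 ≡ 3/5 = 3/5
x_2 ⊃ x_2 = 0 ⊃ 0 = 1
x_1 ≡ (x_2 ⊃ x_2) = 2/5 ≡ 1 = 2/5
((x_2 ≡ x_2) ≡ (x_1 ⊃ x_2)) ⊃ (x_1 ≡ (x_2 ⊃ x_2)) = 3/5 ⊃ 2/5 = 4/5
x_1 ≡ x_2 = 2/5 ≡ 0 = 3/5
x_2 ⊃ (x_1 ≡ x_2) = 0 ⊃ 3/5 = 1
x_1 ⊃ x_2 = 2/5 ⊃ 0 = 3/5
x_2 ⊃ x_2 = 0 ⊃ 0 = 1
(x_1 ⊃ x_2) ⊃ (x_2 ⊃ x_2) = 3/5 ⊃ 1 = 1
¬x_1 = ¬2/5 = 3/5
¬¬x_1 = ¬3/5 = 2/5
((x_1 ⊃ x_2) ⊃ (x_2 ⊃ x_2)) ⊃ ¬¬x_1 = 1 ⊃ 2/5 = 2/5
(x_2 ⊃ (x_1 ≡ x_2)) ⊃ (((x_1 ⊃ x_2) ⊃ (x_2 ⊃ x_2)) ⊃ ¬¬x_1) = 1 ⊃ 2/5 = 2/5
(((x_2 ≡ x_2) ≡ (x_1 ⊃ x_2)) ⊃ (x_1 ≡ (x_2 ⊃ x_2))) ⊃ ((x_2 ⊃ (x_1 ≡ x_2)) ⊃ (((x_1 ⊃ x_2) ⊃ (x_2 ⊃ x_2)) ⊃ ¬¬x_1)) = 4/5 ⊃ 2/5 = 3/5
No assignment yields a value below 3/5, so this is the minimum.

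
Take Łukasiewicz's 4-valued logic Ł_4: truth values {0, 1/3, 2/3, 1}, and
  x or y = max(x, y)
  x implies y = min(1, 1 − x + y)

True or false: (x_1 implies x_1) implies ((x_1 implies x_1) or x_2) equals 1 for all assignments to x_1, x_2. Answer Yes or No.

Yes

x_1 = 0, x_2 = 0 ↦ 1
x_1 = 0, x_2 = 1/3 ↦ 1
x_1 = 0, x_2 = 2/3 ↦ 1
x_1 = 0, x_2 = 1 ↦ 1
x_1 = 1/3, x_2 = 0 ↦ 1
x_1 = 1/3, x_2 = 1/3 ↦ 1
x_1 = 1/3, x_2 = 2/3 ↦ 1
x_1 = 1/3, x_2 = 1 ↦ 1
x_1 = 2/3, x_2 = 0 ↦ 1
x_1 = 2/3, x_2 = 1/3 ↦ 1
x_1 = 2/3, x_2 = 2/3 ↦ 1
x_1 = 2/3, x_2 = 1 ↦ 1
x_1 = 1, x_2 = 0 ↦ 1
x_1 = 1, x_2 = 1/3 ↦ 1
x_1 = 1, x_2 = 2/3 ↦ 1
x_1 = 1, x_2 = 1 ↦ 1
Every assignment gives a value ≥ 1.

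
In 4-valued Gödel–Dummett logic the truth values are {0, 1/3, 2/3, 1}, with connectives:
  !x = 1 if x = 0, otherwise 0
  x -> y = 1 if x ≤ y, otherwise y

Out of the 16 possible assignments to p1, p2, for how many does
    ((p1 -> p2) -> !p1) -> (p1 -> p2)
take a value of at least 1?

13

p1 = 0, p2 = 0 ↦ 1  ≥
p1 = 0, p2 = 1/3 ↦ 1  ≥
p1 = 0, p2 = 2/3 ↦ 1  ≥
p1 = 0, p2 = 1 ↦ 1  ≥
p1 = 1/3, p2 = 0 ↦ 0  <
p1 = 1/3, p2 = 1/3 ↦ 1  ≥
p1 = 1/3, p2 = 2/3 ↦ 1  ≥
p1 = 1/3, p2 = 1 ↦ 1  ≥
p1 = 2/3, p2 = 0 ↦ 0  <
p1 = 2/3, p2 = 1/3 ↦ 1  ≥
p1 = 2/3, p2 = 2/3 ↦ 1  ≥
p1 = 2/3, p2 = 1 ↦ 1  ≥
p1 = 1, p2 = 0 ↦ 0  <
p1 = 1, p2 = 1/3 ↦ 1  ≥
p1 = 1, p2 = 2/3 ↦ 1  ≥
p1 = 1, p2 = 1 ↦ 1  ≥
So 13 of the 16 assignments meet the threshold.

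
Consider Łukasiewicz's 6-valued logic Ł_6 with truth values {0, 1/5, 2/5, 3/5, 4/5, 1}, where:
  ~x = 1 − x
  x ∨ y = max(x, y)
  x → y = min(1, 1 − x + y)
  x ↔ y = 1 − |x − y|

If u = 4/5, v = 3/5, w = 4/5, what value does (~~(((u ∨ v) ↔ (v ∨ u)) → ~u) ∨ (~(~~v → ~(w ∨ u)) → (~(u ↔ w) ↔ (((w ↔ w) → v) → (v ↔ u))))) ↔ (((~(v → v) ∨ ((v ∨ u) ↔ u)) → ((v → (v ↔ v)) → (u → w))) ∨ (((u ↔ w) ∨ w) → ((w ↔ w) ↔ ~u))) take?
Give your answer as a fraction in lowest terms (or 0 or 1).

u ∨ v = 4/5 ∨ 3/5 = 4/5
v ∨ u = 3/5 ∨ 4/5 = 4/5
(u ∨ v) ↔ (v ∨ u) = 4/5 ↔ 4/5 = 1
~u = ~4/5 = 1/5
((u ∨ v) ↔ (v ∨ u)) → ~u = 1 → 1/5 = 1/5
~(((u ∨ v) ↔ (v ∨ u)) → ~u) = ~1/5 = 4/5
~~(((u ∨ v) ↔ (v ∨ u)) → ~u) = ~4/5 = 1/5
~v = ~3/5 = 2/5
~~v = ~2/5 = 3/5
w ∨ u = 4/5 ∨ 4/5 = 4/5
~(w ∨ u) = ~4/5 = 1/5
~~v → ~(w ∨ u) = 3/5 → 1/5 = 3/5
~(~~v → ~(w ∨ u)) = ~3/5 = 2/5
u ↔ w = 4/5 ↔ 4/5 = 1
~(u ↔ w) = ~1 = 0
w ↔ w = 4/5 ↔ 4/5 = 1
(w ↔ w) → v = 1 → 3/5 = 3/5
v ↔ u = 3/5 ↔ 4/5 = 4/5
((w ↔ w) → v) → (v ↔ u) = 3/5 → 4/5 = 1
~(u ↔ w) ↔ (((w ↔ w) → v) → (v ↔ u)) = 0 ↔ 1 = 0
~(~~v → ~(w ∨ u)) → (~(u ↔ w) ↔ (((w ↔ w) → v) → (v ↔ u))) = 2/5 → 0 = 3/5
~~(((u ∨ v) ↔ (v ∨ u)) → ~u) ∨ (~(~~v → ~(w ∨ u)) → (~(u ↔ w) ↔ (((w ↔ w) → v) → (v ↔ u)))) = 1/5 ∨ 3/5 = 3/5
v → v = 3/5 → 3/5 = 1
~(v → v) = ~1 = 0
v ∨ u = 3/5 ∨ 4/5 = 4/5
(v ∨ u) ↔ u = 4/5 ↔ 4/5 = 1
~(v → v) ∨ ((v ∨ u) ↔ u) = 0 ∨ 1 = 1
v ↔ v = 3/5 ↔ 3/5 = 1
v → (v ↔ v) = 3/5 → 1 = 1
u → w = 4/5 → 4/5 = 1
(v → (v ↔ v)) → (u → w) = 1 → 1 = 1
(~(v → v) ∨ ((v ∨ u) ↔ u)) → ((v → (v ↔ v)) → (u → w)) = 1 → 1 = 1
u ↔ w = 4/5 ↔ 4/5 = 1
(u ↔ w) ∨ w = 1 ∨ 4/5 = 1
w ↔ w = 4/5 ↔ 4/5 = 1
~u = ~4/5 = 1/5
(w ↔ w) ↔ ~u = 1 ↔ 1/5 = 1/5
((u ↔ w) ∨ w) → ((w ↔ w) ↔ ~u) = 1 → 1/5 = 1/5
((~(v → v) ∨ ((v ∨ u) ↔ u)) → ((v → (v ↔ v)) → (u → w))) ∨ (((u ↔ w) ∨ w) → ((w ↔ w) ↔ ~u)) = 1 ∨ 1/5 = 1
(~~(((u ∨ v) ↔ (v ∨ u)) → ~u) ∨ (~(~~v → ~(w ∨ u)) → (~(u ↔ w) ↔ (((w ↔ w) → v) → (v ↔ u))))) ↔ (((~(v → v) ∨ ((v ∨ u) ↔ u)) → ((v → (v ↔ v)) → (u → w))) ∨ (((u ↔ w) ∨ w) → ((w ↔ w) ↔ ~u))) = 3/5 ↔ 1 = 3/5

3/5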